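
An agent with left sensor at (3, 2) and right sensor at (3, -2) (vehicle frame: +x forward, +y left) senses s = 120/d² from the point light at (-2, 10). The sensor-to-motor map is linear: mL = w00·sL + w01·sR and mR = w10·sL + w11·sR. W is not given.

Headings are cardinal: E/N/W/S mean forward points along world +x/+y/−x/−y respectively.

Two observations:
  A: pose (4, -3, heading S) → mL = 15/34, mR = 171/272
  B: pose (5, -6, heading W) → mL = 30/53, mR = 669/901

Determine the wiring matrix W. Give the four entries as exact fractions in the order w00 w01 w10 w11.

obs A: pose=(4,-3,S) → sL=3/8, sR=15/34, mL=15/34, mR=171/272
obs B: pose=(5,-6,W) → sL=6/17, sR=30/53, mL=30/53, mR=669/901
sensor matrix S = [[3/8, 15/34], [6/17, 30/53]]; det S = 3465/61268
solve [mL_A; mL_B] = S·[w00; w01] and [mR_A; mR_B] = S·[w10; w11]:
  w00 = 0, w01 = 1, w10 = 1/2, w11 = 1

0 1 1/2 1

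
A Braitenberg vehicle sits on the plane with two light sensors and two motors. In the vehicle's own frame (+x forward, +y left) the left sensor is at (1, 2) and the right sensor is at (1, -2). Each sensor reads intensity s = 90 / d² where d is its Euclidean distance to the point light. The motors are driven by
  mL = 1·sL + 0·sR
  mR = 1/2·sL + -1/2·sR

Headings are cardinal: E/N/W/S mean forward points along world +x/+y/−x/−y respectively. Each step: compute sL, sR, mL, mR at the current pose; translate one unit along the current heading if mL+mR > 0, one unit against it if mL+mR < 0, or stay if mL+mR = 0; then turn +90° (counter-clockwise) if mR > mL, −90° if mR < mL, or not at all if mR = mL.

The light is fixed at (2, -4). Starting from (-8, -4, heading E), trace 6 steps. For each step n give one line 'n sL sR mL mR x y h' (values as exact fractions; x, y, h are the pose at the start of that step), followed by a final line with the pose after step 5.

0 18/17 18/17 18/17 0 -8 -4 E
1 9/5 45/61 9/5 162/305 -7 -4 S
2 90/109 90/101 90/109 -360/11009 -7 -5 W
3 5/8 45/32 5/8 -25/64 -8 -5 N
4 18/17 18/17 18/17 0 -8 -4 E
5 9/5 45/61 9/5 162/305 -7 -4 S
final -7 -5 W

n=0: pose=(-8,-4,E); sL=18/17, sR=18/17; mL=18/17, mR=0; mL+mR=18/17 → advance +1; mR−mL=-18/17 → turn -1·90°
n=1: pose=(-7,-4,S); sL=9/5, sR=45/61; mL=9/5, mR=162/305; mL+mR=711/305 → advance +1; mR−mL=-387/305 → turn -1·90°
n=2: pose=(-7,-5,W); sL=90/109, sR=90/101; mL=90/109, mR=-360/11009; mL+mR=8730/11009 → advance +1; mR−mL=-9450/11009 → turn -1·90°
n=3: pose=(-8,-5,N); sL=5/8, sR=45/32; mL=5/8, mR=-25/64; mL+mR=15/64 → advance +1; mR−mL=-65/64 → turn -1·90°
n=4: pose=(-8,-4,E); sL=18/17, sR=18/17; mL=18/17, mR=0; mL+mR=18/17 → advance +1; mR−mL=-18/17 → turn -1·90°
n=5: pose=(-7,-4,S); sL=9/5, sR=45/61; mL=9/5, mR=162/305; mL+mR=711/305 → advance +1; mR−mL=-387/305 → turn -1·90°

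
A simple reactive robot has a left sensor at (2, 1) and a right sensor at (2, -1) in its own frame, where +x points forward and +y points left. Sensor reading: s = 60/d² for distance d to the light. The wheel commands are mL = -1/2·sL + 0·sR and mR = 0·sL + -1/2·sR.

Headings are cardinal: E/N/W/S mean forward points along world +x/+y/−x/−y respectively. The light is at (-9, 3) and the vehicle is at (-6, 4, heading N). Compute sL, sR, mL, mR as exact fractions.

60/13 12/5 -30/13 -6/5

left sensor world pos  = (-7, 6); dL² = 13
right sensor world pos = (-5, 6); dR² = 25
sL = 60/13 = 60/13
sR = 60/25 = 12/5
mL = -1/2·sL + 0·sR = -30/13
mR = 0·sL + -1/2·sR = -6/5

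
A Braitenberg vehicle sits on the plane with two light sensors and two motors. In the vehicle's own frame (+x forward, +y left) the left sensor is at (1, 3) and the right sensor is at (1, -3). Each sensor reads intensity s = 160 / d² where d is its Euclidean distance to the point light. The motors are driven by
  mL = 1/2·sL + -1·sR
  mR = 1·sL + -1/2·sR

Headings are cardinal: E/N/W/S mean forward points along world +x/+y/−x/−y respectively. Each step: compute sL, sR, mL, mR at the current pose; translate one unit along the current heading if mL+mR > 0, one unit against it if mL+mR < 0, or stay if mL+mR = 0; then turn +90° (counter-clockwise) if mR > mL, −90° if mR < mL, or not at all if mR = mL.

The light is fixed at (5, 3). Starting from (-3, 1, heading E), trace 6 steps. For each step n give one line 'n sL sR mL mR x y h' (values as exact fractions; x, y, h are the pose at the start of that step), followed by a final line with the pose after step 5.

n=0: pose=(-3,1,E); sL=16/5, sR=80/37; mL=-104/185, mR=392/185; mL+mR=288/185 → advance +1; mR−mL=496/185 → turn +1·90°
n=1: pose=(-2,1,N); sL=160/101, sR=160/17; mL=-14800/1717, mR=-5360/1717; mL+mR=-20160/1717 → advance -1; mR−mL=9440/1717 → turn +1·90°
n=2: pose=(-2,0,W); sL=8/5, sR=5/2; mL=-17/10, mR=7/20; mL+mR=-27/20 → advance -1; mR−mL=41/20 → turn +1·90°
n=3: pose=(-1,0,S); sL=32/5, sR=160/97; mL=752/485, mR=2704/485; mL+mR=3456/485 → advance +1; mR−mL=1952/485 → turn +1·90°
n=4: pose=(-1,-1,E); sL=80/13, sR=80/37; mL=440/481, mR=2440/481; mL+mR=2880/481 → advance +1; mR−mL=2000/481 → turn +1·90°
n=5: pose=(0,-1,N); sL=160/73, sR=160/13; mL=-10640/949, mR=-3760/949; mL+mR=-14400/949 → advance -1; mR−mL=6880/949 → turn +1·90°

0 16/5 80/37 -104/185 392/185 -3 1 E
1 160/101 160/17 -14800/1717 -5360/1717 -2 1 N
2 8/5 5/2 -17/10 7/20 -2 0 W
3 32/5 160/97 752/485 2704/485 -1 0 S
4 80/13 80/37 440/481 2440/481 -1 -1 E
5 160/73 160/13 -10640/949 -3760/949 0 -1 N
final 0 -2 W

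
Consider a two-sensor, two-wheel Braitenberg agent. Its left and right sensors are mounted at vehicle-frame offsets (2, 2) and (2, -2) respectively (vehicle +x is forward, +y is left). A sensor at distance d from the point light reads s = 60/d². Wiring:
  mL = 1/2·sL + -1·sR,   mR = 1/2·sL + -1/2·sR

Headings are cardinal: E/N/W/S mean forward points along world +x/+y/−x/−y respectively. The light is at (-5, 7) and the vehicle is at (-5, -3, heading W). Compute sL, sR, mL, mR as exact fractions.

left sensor world pos  = (-7, -5); dL² = 148
right sensor world pos = (-7, -1); dR² = 68
sL = 60/148 = 15/37
sR = 60/68 = 15/17
mL = 1/2·sL + -1·sR = -855/1258
mR = 1/2·sL + -1/2·sR = -150/629

15/37 15/17 -855/1258 -150/629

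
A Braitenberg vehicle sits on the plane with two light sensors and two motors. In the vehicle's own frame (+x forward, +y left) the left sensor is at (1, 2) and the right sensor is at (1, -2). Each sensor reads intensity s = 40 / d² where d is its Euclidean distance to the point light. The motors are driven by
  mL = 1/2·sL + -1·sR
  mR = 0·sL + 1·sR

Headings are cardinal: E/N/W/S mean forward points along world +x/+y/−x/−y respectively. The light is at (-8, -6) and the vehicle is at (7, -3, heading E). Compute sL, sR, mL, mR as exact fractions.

left sensor world pos  = (8, -1); dL² = 281
right sensor world pos = (8, -5); dR² = 257
sL = 40/281 = 40/281
sR = 40/257 = 40/257
mL = 1/2·sL + -1·sR = -6100/72217
mR = 0·sL + 1·sR = 40/257

40/281 40/257 -6100/72217 40/257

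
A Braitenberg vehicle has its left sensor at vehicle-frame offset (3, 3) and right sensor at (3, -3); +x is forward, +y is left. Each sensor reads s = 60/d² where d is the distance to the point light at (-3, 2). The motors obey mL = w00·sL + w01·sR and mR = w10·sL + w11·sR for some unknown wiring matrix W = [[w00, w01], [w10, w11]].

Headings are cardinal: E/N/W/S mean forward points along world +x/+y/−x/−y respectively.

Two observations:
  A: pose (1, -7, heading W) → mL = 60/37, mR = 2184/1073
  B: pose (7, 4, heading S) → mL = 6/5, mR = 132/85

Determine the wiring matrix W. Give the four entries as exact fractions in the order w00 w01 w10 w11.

0 1 1 1

obs A: pose=(1,-7,W) → sL=12/29, sR=60/37, mL=60/37, mR=2184/1073
obs B: pose=(7,4,S) → sL=6/17, sR=6/5, mL=6/5, mR=132/85
sensor matrix S = [[12/29, 60/37], [6/17, 6/5]]; det S = -6912/91205
solve [mL_A; mL_B] = S·[w00; w01] and [mR_A; mR_B] = S·[w10; w11]:
  w00 = 0, w01 = 1, w10 = 1, w11 = 1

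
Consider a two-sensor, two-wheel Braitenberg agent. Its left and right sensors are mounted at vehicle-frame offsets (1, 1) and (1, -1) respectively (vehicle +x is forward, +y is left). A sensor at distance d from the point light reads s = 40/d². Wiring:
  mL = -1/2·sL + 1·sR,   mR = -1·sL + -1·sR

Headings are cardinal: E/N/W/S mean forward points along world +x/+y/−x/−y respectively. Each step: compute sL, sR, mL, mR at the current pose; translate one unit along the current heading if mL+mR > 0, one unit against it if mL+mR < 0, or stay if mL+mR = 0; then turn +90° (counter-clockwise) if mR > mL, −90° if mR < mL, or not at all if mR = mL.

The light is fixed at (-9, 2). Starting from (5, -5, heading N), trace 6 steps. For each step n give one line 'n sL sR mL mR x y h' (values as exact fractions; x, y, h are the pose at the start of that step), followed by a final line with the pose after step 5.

0 8/41 40/261 596/10701 -3728/10701 5 -5 N
1 20/137 20/153 1210/20961 -5800/20961 5 -6 E
2 40/277 8/45 1316/12465 -4016/12465 4 -6 S
3 5/26 2/9 59/468 -97/234 4 -5 W
4 8/41 40/261 596/10701 -3728/10701 5 -5 N
5 20/137 20/153 1210/20961 -5800/20961 5 -6 E
final 4 -6 S

n=0: pose=(5,-5,N); sL=8/41, sR=40/261; mL=596/10701, mR=-3728/10701; mL+mR=-12/41 → advance -1; mR−mL=-4324/10701 → turn -1·90°
n=1: pose=(5,-6,E); sL=20/137, sR=20/153; mL=1210/20961, mR=-5800/20961; mL+mR=-30/137 → advance -1; mR−mL=-7010/20961 → turn -1·90°
n=2: pose=(4,-6,S); sL=40/277, sR=8/45; mL=1316/12465, mR=-4016/12465; mL+mR=-60/277 → advance -1; mR−mL=-5332/12465 → turn -1·90°
n=3: pose=(4,-5,W); sL=5/26, sR=2/9; mL=59/468, mR=-97/234; mL+mR=-15/52 → advance -1; mR−mL=-253/468 → turn -1·90°
n=4: pose=(5,-5,N); sL=8/41, sR=40/261; mL=596/10701, mR=-3728/10701; mL+mR=-12/41 → advance -1; mR−mL=-4324/10701 → turn -1·90°
n=5: pose=(5,-6,E); sL=20/137, sR=20/153; mL=1210/20961, mR=-5800/20961; mL+mR=-30/137 → advance -1; mR−mL=-7010/20961 → turn -1·90°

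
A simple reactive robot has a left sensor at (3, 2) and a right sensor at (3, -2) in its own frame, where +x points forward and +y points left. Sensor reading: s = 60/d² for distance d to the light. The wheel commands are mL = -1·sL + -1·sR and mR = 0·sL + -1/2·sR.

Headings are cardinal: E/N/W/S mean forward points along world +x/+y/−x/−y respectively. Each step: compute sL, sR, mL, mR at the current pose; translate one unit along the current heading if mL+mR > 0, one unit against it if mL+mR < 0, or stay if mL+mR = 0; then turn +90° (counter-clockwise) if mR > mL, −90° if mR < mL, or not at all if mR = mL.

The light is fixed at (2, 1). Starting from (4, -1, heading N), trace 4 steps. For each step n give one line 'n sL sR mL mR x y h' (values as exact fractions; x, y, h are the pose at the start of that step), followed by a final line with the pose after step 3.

n=0: pose=(4,-1,N); sL=60, sR=60/17; mL=-1080/17, mR=-30/17; mL+mR=-1110/17 → advance -1; mR−mL=1050/17 → turn +1·90°
n=1: pose=(4,-2,W); sL=30/13, sR=30; mL=-420/13, mR=-15; mL+mR=-615/13 → advance -1; mR−mL=225/13 → turn +1·90°
n=2: pose=(5,-2,S); sL=60/61, sR=60/37; mL=-5880/2257, mR=-30/37; mL+mR=-7710/2257 → advance -1; mR−mL=4050/2257 → turn +1·90°
n=3: pose=(5,-1,E); sL=5/3, sR=15/13; mL=-110/39, mR=-15/26; mL+mR=-265/78 → advance -1; mR−mL=175/78 → turn +1·90°

0 60 60/17 -1080/17 -30/17 4 -1 N
1 30/13 30 -420/13 -15 4 -2 W
2 60/61 60/37 -5880/2257 -30/37 5 -2 S
3 5/3 15/13 -110/39 -15/26 5 -1 E
final 4 -1 N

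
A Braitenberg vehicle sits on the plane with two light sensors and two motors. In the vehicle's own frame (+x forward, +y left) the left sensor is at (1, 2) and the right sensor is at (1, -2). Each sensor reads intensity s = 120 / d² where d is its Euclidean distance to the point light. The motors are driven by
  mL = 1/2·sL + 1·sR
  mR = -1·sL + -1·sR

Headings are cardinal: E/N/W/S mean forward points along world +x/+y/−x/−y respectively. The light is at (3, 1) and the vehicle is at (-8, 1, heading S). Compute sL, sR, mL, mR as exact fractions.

60/41 12/17 1002/697 -1512/697

left sensor world pos  = (-6, 0); dL² = 82
right sensor world pos = (-10, 0); dR² = 170
sL = 120/82 = 60/41
sR = 120/170 = 12/17
mL = 1/2·sL + 1·sR = 1002/697
mR = -1·sL + -1·sR = -1512/697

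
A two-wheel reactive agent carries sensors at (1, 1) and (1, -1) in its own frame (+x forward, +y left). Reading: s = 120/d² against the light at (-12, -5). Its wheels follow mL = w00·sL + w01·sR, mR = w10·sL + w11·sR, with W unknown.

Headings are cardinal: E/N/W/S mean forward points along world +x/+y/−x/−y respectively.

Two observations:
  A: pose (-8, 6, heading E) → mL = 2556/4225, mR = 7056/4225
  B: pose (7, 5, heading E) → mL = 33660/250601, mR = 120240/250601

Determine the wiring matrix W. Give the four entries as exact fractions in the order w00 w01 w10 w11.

obs A: pose=(-8,6,E) → sL=120/169, sR=24/25, mL=2556/4225, mR=7056/4225
obs B: pose=(7,5,E) → sL=120/521, sR=120/481, mL=33660/250601, mR=120240/250601
sensor matrix S = [[120/169, 24/25], [120/521, 120/481]]; det S = -9310464/211757845
solve [mL_A; mL_B] = S·[w00; w01] and [mR_A; mR_B] = S·[w10; w11]:
  w00 = -1/2, w01 = 1, w10 = 1, w11 = 1

-1/2 1 1 1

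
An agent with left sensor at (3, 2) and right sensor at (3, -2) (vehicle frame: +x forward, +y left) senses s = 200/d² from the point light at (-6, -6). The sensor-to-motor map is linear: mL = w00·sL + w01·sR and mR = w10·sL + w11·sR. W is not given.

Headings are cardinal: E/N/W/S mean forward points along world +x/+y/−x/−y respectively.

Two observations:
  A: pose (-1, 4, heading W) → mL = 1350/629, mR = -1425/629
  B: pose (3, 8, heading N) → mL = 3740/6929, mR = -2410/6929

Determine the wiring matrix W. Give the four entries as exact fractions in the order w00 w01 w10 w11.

obs A: pose=(-1,4,W) → sL=50/17, sR=50/37, mL=1350/629, mR=-1425/629
obs B: pose=(3,8,N) → sL=100/169, sR=20/41, mL=3740/6929, mR=-2410/6929
sensor matrix S = [[50/17, 50/37], [100/169, 20/41]]; det S = 2768000/4358341
solve [mL_A; mL_B] = S·[w00; w01] and [mR_A; mR_B] = S·[w10; w11]:
  w00 = 1/2, w01 = 1/2, w10 = -1, w11 = 1/2

1/2 1/2 -1 1/2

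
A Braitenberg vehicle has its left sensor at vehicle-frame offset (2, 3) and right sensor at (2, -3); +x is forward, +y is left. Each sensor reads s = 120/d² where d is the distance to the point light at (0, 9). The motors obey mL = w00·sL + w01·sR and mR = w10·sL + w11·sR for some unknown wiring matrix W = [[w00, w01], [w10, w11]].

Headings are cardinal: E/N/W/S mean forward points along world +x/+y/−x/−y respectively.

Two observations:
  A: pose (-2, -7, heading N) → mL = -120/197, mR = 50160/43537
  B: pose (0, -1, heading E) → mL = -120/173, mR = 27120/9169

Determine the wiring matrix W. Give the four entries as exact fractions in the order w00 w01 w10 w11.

obs A: pose=(-2,-7,N) → sL=120/221, sR=120/197, mL=-120/197, mR=50160/43537
obs B: pose=(0,-1,E) → sL=120/53, sR=120/173, mL=-120/173, mR=27120/9169
sensor matrix S = [[120/221, 120/197], [120/53, 120/173]]; det S = -400204800/399190753
solve [mL_A; mL_B] = S·[w00; w01] and [mR_A; mR_B] = S·[w10; w11]:
  w00 = 0, w01 = -1, w10 = 1, w11 = 1

0 -1 1 1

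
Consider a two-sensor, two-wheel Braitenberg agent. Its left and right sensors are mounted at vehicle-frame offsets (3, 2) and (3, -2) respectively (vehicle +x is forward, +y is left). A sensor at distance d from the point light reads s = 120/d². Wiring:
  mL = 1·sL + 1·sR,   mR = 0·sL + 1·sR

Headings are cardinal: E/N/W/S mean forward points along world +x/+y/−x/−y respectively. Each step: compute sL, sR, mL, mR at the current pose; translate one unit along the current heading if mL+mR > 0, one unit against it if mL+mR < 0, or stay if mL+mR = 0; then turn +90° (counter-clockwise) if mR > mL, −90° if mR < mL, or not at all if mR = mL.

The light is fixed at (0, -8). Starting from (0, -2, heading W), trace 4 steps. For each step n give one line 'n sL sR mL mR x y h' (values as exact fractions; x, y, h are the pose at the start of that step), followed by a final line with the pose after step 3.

n=0: pose=(0,-2,W); sL=24/5, sR=120/73; mL=2352/365, mR=120/73; mL+mR=2952/365 → advance +1; mR−mL=-24/5 → turn -1·90°
n=1: pose=(-1,-2,N); sL=4/3, sR=60/41; mL=344/123, mR=60/41; mL+mR=524/123 → advance +1; mR−mL=-4/3 → turn -1·90°
n=2: pose=(-1,-1,E); sL=24/17, sR=120/29; mL=2736/493, mR=120/29; mL+mR=4776/493 → advance +1; mR−mL=-24/17 → turn -1·90°
n=3: pose=(0,-1,S); sL=6, sR=6; mL=12, mR=6; mL+mR=18 → advance +1; mR−mL=-6 → turn -1·90°

0 24/5 120/73 2352/365 120/73 0 -2 W
1 4/3 60/41 344/123 60/41 -1 -2 N
2 24/17 120/29 2736/493 120/29 -1 -1 E
3 6 6 12 6 0 -1 S
final 0 -2 W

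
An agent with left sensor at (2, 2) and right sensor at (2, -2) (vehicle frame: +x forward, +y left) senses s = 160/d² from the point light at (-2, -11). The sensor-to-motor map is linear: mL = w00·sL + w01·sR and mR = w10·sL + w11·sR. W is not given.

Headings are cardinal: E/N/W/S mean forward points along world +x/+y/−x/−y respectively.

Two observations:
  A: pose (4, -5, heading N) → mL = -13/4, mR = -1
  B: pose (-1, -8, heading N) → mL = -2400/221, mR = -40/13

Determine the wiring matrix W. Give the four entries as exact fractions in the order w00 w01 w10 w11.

-1 -1 -1/2 0

obs A: pose=(4,-5,N) → sL=2, sR=5/4, mL=-13/4, mR=-1
obs B: pose=(-1,-8,N) → sL=80/13, sR=80/17, mL=-2400/221, mR=-40/13
sensor matrix S = [[2, 5/4], [80/13, 80/17]]; det S = 380/221
solve [mL_A; mL_B] = S·[w00; w01] and [mR_A; mR_B] = S·[w10; w11]:
  w00 = -1, w01 = -1, w10 = -1/2, w11 = 0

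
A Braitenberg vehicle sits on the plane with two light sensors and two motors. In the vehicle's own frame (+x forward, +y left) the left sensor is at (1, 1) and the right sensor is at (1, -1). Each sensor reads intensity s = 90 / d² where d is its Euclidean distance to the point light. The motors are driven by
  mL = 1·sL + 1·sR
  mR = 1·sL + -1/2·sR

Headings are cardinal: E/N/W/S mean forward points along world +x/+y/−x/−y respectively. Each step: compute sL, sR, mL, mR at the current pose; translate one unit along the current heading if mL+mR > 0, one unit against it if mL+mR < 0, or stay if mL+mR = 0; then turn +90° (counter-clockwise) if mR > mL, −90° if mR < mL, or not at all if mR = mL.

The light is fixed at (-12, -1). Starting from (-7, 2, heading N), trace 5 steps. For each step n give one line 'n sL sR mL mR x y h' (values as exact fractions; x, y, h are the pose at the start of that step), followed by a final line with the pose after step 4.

n=0: pose=(-7,2,N); sL=45/16, sR=45/26; mL=945/208, mR=405/208; mL+mR=675/104 → advance +1; mR−mL=-135/52 → turn -1·90°
n=1: pose=(-7,3,E); sL=90/61, sR=2; mL=212/61, mR=29/61; mL+mR=241/61 → advance +1; mR−mL=-3 → turn -1·90°
n=2: pose=(-6,3,S); sL=45/29, sR=45/17; mL=2070/493, mR=225/986; mL+mR=4365/986 → advance +1; mR−mL=-135/34 → turn -1·90°
n=3: pose=(-6,2,W); sL=90/29, sR=90/41; mL=6300/1189, mR=2385/1189; mL+mR=8685/1189 → advance +1; mR−mL=-135/41 → turn -1·90°
n=4: pose=(-7,2,N); sL=45/16, sR=45/26; mL=945/208, mR=405/208; mL+mR=675/104 → advance +1; mR−mL=-135/52 → turn -1·90°

0 45/16 45/26 945/208 405/208 -7 2 N
1 90/61 2 212/61 29/61 -7 3 E
2 45/29 45/17 2070/493 225/986 -6 3 S
3 90/29 90/41 6300/1189 2385/1189 -6 2 W
4 45/16 45/26 945/208 405/208 -7 2 N
final -7 3 E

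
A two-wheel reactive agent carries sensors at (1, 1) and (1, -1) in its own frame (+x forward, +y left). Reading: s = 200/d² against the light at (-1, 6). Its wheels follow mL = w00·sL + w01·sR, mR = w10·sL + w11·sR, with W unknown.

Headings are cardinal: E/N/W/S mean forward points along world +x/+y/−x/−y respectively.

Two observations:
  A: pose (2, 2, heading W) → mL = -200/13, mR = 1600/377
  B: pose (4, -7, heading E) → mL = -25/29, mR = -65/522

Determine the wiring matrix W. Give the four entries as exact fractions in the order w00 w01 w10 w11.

obs A: pose=(2,2,W) → sL=200/29, sR=200/13, mL=-200/13, mR=1600/377
obs B: pose=(4,-7,E) → sL=10/9, sR=25/29, mL=-25/29, mR=-65/522
sensor matrix S = [[200/29, 200/13], [10/9, 25/29]]; det S = -1097000/98397
solve [mL_A; mL_B] = S·[w00; w01] and [mR_A; mR_B] = S·[w10; w11]:
  w00 = 0, w01 = -1, w10 = -1/2, w11 = 1/2

0 -1 -1/2 1/2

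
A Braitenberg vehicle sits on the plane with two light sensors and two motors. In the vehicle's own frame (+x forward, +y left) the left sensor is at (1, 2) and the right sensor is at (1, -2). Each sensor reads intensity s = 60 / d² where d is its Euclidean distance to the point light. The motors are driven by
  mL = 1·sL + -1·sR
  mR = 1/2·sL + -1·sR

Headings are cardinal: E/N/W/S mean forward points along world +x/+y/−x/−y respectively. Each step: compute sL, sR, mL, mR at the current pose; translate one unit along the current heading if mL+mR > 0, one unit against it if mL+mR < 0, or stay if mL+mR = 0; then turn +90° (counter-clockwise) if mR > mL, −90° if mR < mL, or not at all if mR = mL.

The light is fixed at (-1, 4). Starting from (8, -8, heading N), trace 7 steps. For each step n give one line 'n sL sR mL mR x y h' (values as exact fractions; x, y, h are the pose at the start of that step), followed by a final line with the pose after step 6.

n=0: pose=(8,-8,N); sL=6/17, sR=30/121; mL=216/2057, mR=-147/2057; mL+mR=69/2057 → advance +1; mR−mL=-3/17 → turn -1·90°
n=1: pose=(8,-7,E); sL=60/181, sR=60/269; mL=5280/48689, mR=-2790/48689; mL+mR=2490/48689 → advance +1; mR−mL=-30/181 → turn -1·90°
n=2: pose=(9,-7,S); sL=5/24, sR=15/52; mL=-25/312, mR=-115/624; mL+mR=-55/208 → advance -1; mR−mL=-5/48 → turn -1·90°
n=3: pose=(9,-6,W); sL=4/15, sR=12/29; mL=-64/435, mR=-122/435; mL+mR=-62/145 → advance -1; mR−mL=-2/15 → turn -1·90°
n=4: pose=(10,-6,N); sL=10/27, sR=6/25; mL=88/675, mR=-37/675; mL+mR=17/225 → advance +1; mR−mL=-5/27 → turn -1·90°
n=5: pose=(10,-5,E); sL=60/193, sR=12/53; mL=864/10229, mR=-726/10229; mL+mR=138/10229 → advance +1; mR−mL=-30/193 → turn -1·90°
n=6: pose=(11,-5,S); sL=15/74, sR=3/10; mL=-18/185, mR=-147/740; mL+mR=-219/740 → advance -1; mR−mL=-15/148 → turn -1·90°

0 6/17 30/121 216/2057 -147/2057 8 -8 N
1 60/181 60/269 5280/48689 -2790/48689 8 -7 E
2 5/24 15/52 -25/312 -115/624 9 -7 S
3 4/15 12/29 -64/435 -122/435 9 -6 W
4 10/27 6/25 88/675 -37/675 10 -6 N
5 60/193 12/53 864/10229 -726/10229 10 -5 E
6 15/74 3/10 -18/185 -147/740 11 -5 S
final 11 -4 W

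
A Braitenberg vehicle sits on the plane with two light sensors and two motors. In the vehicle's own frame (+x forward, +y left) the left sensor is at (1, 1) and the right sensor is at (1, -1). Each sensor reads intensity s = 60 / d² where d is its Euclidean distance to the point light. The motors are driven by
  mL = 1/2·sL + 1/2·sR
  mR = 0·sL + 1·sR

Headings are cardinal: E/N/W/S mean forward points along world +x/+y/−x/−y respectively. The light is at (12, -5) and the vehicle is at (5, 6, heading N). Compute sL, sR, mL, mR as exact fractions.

left sensor world pos  = (4, 7); dL² = 208
right sensor world pos = (6, 7); dR² = 180
sL = 60/208 = 15/52
sR = 60/180 = 1/3
mL = 1/2·sL + 1/2·sR = 97/312
mR = 0·sL + 1·sR = 1/3

15/52 1/3 97/312 1/3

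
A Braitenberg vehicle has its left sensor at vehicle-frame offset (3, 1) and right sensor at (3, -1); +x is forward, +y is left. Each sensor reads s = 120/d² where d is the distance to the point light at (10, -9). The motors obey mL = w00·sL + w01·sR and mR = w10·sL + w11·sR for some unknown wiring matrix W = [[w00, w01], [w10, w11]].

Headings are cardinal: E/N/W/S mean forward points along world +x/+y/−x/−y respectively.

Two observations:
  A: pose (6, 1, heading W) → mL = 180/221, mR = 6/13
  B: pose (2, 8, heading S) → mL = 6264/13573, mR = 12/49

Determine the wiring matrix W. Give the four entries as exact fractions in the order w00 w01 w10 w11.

1/2 1/2 1/2 0

obs A: pose=(6,1,W) → sL=12/13, sR=12/17, mL=180/221, mR=6/13
obs B: pose=(2,8,S) → sL=24/49, sR=120/277, mL=6264/13573, mR=12/49
sensor matrix S = [[12/13, 12/17], [24/49, 120/277]]; det S = 162432/2999633
solve [mL_A; mL_B] = S·[w00; w01] and [mR_A; mR_B] = S·[w10; w11]:
  w00 = 1/2, w01 = 1/2, w10 = 1/2, w11 = 0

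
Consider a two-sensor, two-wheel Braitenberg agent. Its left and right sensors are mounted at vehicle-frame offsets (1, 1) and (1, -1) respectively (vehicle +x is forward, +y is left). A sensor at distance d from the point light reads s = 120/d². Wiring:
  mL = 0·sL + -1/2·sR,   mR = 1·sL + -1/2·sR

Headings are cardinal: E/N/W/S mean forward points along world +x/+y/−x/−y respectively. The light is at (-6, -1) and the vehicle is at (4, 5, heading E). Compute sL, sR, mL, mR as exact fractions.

left sensor world pos  = (5, 6); dL² = 170
right sensor world pos = (5, 4); dR² = 146
sL = 120/170 = 12/17
sR = 120/146 = 60/73
mL = 0·sL + -1/2·sR = -30/73
mR = 1·sL + -1/2·sR = 366/1241

12/17 60/73 -30/73 366/1241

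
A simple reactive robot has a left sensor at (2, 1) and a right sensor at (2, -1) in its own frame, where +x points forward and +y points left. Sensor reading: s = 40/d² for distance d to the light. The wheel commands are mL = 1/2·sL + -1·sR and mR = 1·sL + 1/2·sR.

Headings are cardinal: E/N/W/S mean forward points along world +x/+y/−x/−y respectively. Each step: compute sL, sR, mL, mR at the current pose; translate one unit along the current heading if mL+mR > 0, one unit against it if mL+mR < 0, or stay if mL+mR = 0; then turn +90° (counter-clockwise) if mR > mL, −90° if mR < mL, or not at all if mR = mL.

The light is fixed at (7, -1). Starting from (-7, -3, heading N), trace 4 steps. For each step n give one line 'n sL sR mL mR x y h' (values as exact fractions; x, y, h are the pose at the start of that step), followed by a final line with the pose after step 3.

n=0: pose=(-7,-3,N); sL=8/45, sR=40/169; mL=-1124/7605, mR=2252/7605; mL+mR=376/2535 → advance +1; mR−mL=3376/7605 → turn +1·90°
n=1: pose=(-7,-2,W); sL=2/13, sR=5/32; mL=-33/416, mR=193/832; mL+mR=127/832 → advance +1; mR−mL=259/832 → turn +1·90°
n=2: pose=(-8,-2,S); sL=8/41, sR=8/53; mL=-116/2173, mR=588/2173; mL+mR=472/2173 → advance +1; mR−mL=704/2173 → turn +1·90°
n=3: pose=(-8,-3,E); sL=4/17, sR=20/89; mL=-162/1513, mR=526/1513; mL+mR=364/1513 → advance +1; mR−mL=688/1513 → turn +1·90°

0 8/45 40/169 -1124/7605 2252/7605 -7 -3 N
1 2/13 5/32 -33/416 193/832 -7 -2 W
2 8/41 8/53 -116/2173 588/2173 -8 -2 S
3 4/17 20/89 -162/1513 526/1513 -8 -3 E
final -7 -3 N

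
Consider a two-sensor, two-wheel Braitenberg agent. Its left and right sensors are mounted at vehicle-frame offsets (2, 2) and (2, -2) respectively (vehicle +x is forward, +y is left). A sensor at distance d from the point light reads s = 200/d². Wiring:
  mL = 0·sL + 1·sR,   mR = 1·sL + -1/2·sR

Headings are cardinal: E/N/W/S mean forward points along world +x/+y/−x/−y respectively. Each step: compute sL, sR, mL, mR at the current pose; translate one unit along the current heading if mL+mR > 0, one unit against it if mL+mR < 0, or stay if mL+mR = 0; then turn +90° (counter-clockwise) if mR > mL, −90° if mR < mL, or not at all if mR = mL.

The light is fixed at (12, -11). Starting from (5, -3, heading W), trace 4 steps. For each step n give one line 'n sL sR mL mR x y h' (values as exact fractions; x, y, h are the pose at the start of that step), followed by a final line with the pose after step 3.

0 200/117 200/181 200/181 24500/21177 5 -3 W
1 25/9 25/17 25/17 625/306 4 -3 S
2 200/117 200/61 200/61 500/7137 4 -4 E
3 4 100/53 100/53 162/53 5 -4 S
final 5 -5 E

n=0: pose=(5,-3,W); sL=200/117, sR=200/181; mL=200/181, mR=24500/21177; mL+mR=47900/21177 → advance +1; mR−mL=1100/21177 → turn +1·90°
n=1: pose=(4,-3,S); sL=25/9, sR=25/17; mL=25/17, mR=625/306; mL+mR=1075/306 → advance +1; mR−mL=175/306 → turn +1·90°
n=2: pose=(4,-4,E); sL=200/117, sR=200/61; mL=200/61, mR=500/7137; mL+mR=23900/7137 → advance +1; mR−mL=-22900/7137 → turn -1·90°
n=3: pose=(5,-4,S); sL=4, sR=100/53; mL=100/53, mR=162/53; mL+mR=262/53 → advance +1; mR−mL=62/53 → turn +1·90°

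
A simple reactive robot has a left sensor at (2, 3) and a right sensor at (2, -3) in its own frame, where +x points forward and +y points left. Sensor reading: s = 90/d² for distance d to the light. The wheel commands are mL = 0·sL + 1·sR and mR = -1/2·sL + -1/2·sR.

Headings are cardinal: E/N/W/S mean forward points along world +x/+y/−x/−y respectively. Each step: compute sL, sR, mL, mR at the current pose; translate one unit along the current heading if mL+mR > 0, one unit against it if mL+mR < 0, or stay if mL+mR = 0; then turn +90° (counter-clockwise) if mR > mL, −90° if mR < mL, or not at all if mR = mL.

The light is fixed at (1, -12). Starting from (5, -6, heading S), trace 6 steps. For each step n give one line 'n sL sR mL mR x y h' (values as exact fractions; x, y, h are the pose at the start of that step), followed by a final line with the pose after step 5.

n=0: pose=(5,-6,S); sL=18/13, sR=90/17; mL=90/17, mR=-738/221; mL+mR=432/221 → advance +1; mR−mL=-1908/221 → turn -1·90°
n=1: pose=(5,-7,W); sL=45/4, sR=45/34; mL=45/34, mR=-855/136; mL+mR=-675/136 → advance -1; mR−mL=-1035/136 → turn -1·90°
n=2: pose=(6,-7,N); sL=90/53, sR=90/113; mL=90/113, mR=-7470/5989; mL+mR=-2700/5989 → advance -1; mR−mL=-12240/5989 → turn -1·90°
n=3: pose=(6,-8,E); sL=45/49, sR=9/5; mL=9/5, mR=-333/245; mL+mR=108/245 → advance +1; mR−mL=-774/245 → turn -1·90°
n=4: pose=(7,-8,S); sL=18/17, sR=90/13; mL=90/13, mR=-882/221; mL+mR=648/221 → advance +1; mR−mL=-2412/221 → turn -1·90°
n=5: pose=(7,-9,W); sL=45/8, sR=45/26; mL=45/26, mR=-765/208; mL+mR=-405/208 → advance -1; mR−mL=-1125/208 → turn -1·90°

0 18/13 90/17 90/17 -738/221 5 -6 S
1 45/4 45/34 45/34 -855/136 5 -7 W
2 90/53 90/113 90/113 -7470/5989 6 -7 N
3 45/49 9/5 9/5 -333/245 6 -8 E
4 18/17 90/13 90/13 -882/221 7 -8 S
5 45/8 45/26 45/26 -765/208 7 -9 W
final 8 -9 N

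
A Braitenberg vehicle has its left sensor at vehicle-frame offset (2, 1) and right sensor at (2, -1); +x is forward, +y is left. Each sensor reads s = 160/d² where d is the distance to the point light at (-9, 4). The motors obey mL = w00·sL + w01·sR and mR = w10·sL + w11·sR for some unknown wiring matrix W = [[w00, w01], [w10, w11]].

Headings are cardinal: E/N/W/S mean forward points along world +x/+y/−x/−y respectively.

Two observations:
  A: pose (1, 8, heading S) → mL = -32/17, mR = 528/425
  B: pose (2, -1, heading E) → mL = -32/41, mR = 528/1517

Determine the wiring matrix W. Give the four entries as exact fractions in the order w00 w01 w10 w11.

0 -1 -1/2 1

obs A: pose=(1,8,S) → sL=32/25, sR=32/17, mL=-32/17, mR=528/425
obs B: pose=(2,-1,E) → sL=32/37, sR=32/41, mL=-32/41, mR=528/1517
sensor matrix S = [[32/25, 32/17], [32/37, 32/41]]; det S = -405504/644725
solve [mL_A; mL_B] = S·[w00; w01] and [mR_A; mR_B] = S·[w10; w11]:
  w00 = 0, w01 = -1, w10 = -1/2, w11 = 1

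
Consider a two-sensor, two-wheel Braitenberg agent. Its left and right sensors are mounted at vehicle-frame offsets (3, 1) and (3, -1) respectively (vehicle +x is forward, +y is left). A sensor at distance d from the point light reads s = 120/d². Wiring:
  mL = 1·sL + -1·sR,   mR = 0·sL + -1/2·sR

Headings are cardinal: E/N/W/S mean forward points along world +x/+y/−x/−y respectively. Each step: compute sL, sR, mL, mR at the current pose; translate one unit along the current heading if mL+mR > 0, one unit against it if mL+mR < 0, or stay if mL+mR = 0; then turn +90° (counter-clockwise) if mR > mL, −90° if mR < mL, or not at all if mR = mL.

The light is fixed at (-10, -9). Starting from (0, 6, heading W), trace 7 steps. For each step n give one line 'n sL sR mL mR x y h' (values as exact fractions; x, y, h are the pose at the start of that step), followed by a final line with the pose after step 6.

0 24/49 24/61 288/2989 -12/61 0 6 W
1 15/53 10/39 55/2067 -5/39 1 6 N
2 120/421 24/73 -1344/30733 -12/73 1 5 E
3 60/121 60/101 -1200/12221 -30/101 0 5 S
4 24/49 24/61 288/2989 -12/61 0 6 W
5 15/53 10/39 55/2067 -5/39 1 6 N
6 120/421 24/73 -1344/30733 -12/73 1 5 E
final 0 5 S

n=0: pose=(0,6,W); sL=24/49, sR=24/61; mL=288/2989, mR=-12/61; mL+mR=-300/2989 → advance -1; mR−mL=-876/2989 → turn -1·90°
n=1: pose=(1,6,N); sL=15/53, sR=10/39; mL=55/2067, mR=-5/39; mL+mR=-70/689 → advance -1; mR−mL=-320/2067 → turn -1·90°
n=2: pose=(1,5,E); sL=120/421, sR=24/73; mL=-1344/30733, mR=-12/73; mL+mR=-6396/30733 → advance -1; mR−mL=-3708/30733 → turn -1·90°
n=3: pose=(0,5,S); sL=60/121, sR=60/101; mL=-1200/12221, mR=-30/101; mL+mR=-4830/12221 → advance -1; mR−mL=-2430/12221 → turn -1·90°
n=4: pose=(0,6,W); sL=24/49, sR=24/61; mL=288/2989, mR=-12/61; mL+mR=-300/2989 → advance -1; mR−mL=-876/2989 → turn -1·90°
n=5: pose=(1,6,N); sL=15/53, sR=10/39; mL=55/2067, mR=-5/39; mL+mR=-70/689 → advance -1; mR−mL=-320/2067 → turn -1·90°
n=6: pose=(1,5,E); sL=120/421, sR=24/73; mL=-1344/30733, mR=-12/73; mL+mR=-6396/30733 → advance -1; mR−mL=-3708/30733 → turn -1·90°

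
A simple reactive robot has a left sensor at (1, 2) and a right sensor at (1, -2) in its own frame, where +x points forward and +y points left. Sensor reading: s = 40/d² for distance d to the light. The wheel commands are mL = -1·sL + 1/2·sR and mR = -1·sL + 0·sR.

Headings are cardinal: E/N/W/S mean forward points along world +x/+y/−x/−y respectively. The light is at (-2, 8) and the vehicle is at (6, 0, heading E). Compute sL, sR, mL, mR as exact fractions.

left sensor world pos  = (7, 2); dL² = 117
right sensor world pos = (7, -2); dR² = 181
sL = 40/117 = 40/117
sR = 40/181 = 40/181
mL = -1·sL + 1/2·sR = -4900/21177
mR = -1·sL + 0·sR = -40/117

40/117 40/181 -4900/21177 -40/117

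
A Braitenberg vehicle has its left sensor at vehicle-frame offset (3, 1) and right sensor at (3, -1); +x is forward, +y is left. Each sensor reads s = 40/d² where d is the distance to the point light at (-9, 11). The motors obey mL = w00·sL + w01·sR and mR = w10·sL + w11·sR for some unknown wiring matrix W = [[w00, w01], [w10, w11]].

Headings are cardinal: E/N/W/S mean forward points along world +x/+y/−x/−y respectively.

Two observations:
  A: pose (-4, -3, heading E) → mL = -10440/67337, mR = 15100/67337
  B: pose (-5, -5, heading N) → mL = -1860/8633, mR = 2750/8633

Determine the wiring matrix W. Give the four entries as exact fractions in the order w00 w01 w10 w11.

-1/2 -1/2 1/2 1

obs A: pose=(-4,-3,E) → sL=40/233, sR=40/289, mL=-10440/67337, mR=15100/67337
obs B: pose=(-5,-5,N) → sL=20/89, sR=20/97, mL=-1860/8633, mR=2750/8633
sensor matrix S = [[40/233, 40/289], [20/89, 20/97]]; det S = 2496000/581320321
solve [mL_A; mL_B] = S·[w00; w01] and [mR_A; mR_B] = S·[w10; w11]:
  w00 = -1/2, w01 = -1/2, w10 = 1/2, w11 = 1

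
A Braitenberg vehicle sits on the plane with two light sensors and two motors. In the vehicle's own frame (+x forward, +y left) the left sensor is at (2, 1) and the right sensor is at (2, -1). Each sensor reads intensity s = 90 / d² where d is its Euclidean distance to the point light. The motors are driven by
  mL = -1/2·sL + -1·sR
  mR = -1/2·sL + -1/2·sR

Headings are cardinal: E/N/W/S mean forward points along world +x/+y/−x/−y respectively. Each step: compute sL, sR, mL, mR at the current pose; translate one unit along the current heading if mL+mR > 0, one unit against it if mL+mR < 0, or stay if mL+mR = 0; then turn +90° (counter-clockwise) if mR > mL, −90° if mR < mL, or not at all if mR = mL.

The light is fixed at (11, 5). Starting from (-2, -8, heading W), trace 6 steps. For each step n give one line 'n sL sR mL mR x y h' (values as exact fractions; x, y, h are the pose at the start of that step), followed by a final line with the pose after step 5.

n=0: pose=(-2,-8,W); sL=90/421, sR=10/41; mL=-6055/17261, mR=-3950/17261; mL+mR=-10005/17261 → advance -1; mR−mL=5/41 → turn +1·90°
n=1: pose=(-1,-8,S); sL=45/173, sR=45/197; mL=-24435/68162, mR=-8325/34081; mL+mR=-41085/68162 → advance -1; mR−mL=45/394 → turn +1·90°
n=2: pose=(-1,-7,E); sL=90/221, sR=90/269; mL=-31995/59449, mR=-22050/59449; mL+mR=-54045/59449 → advance -1; mR−mL=45/269 → turn +1·90°
n=3: pose=(-2,-7,N); sL=45/148, sR=45/122; mL=-9405/18056, mR=-6075/18056; mL+mR=-1935/2257 → advance -1; mR−mL=45/244 → turn +1·90°
n=4: pose=(-2,-8,W); sL=90/421, sR=10/41; mL=-6055/17261, mR=-3950/17261; mL+mR=-10005/17261 → advance -1; mR−mL=5/41 → turn +1·90°
n=5: pose=(-1,-8,S); sL=45/173, sR=45/197; mL=-24435/68162, mR=-8325/34081; mL+mR=-41085/68162 → advance -1; mR−mL=45/394 → turn +1·90°

0 90/421 10/41 -6055/17261 -3950/17261 -2 -8 W
1 45/173 45/197 -24435/68162 -8325/34081 -1 -8 S
2 90/221 90/269 -31995/59449 -22050/59449 -1 -7 E
3 45/148 45/122 -9405/18056 -6075/18056 -2 -7 N
4 90/421 10/41 -6055/17261 -3950/17261 -2 -8 W
5 45/173 45/197 -24435/68162 -8325/34081 -1 -8 S
final -1 -7 E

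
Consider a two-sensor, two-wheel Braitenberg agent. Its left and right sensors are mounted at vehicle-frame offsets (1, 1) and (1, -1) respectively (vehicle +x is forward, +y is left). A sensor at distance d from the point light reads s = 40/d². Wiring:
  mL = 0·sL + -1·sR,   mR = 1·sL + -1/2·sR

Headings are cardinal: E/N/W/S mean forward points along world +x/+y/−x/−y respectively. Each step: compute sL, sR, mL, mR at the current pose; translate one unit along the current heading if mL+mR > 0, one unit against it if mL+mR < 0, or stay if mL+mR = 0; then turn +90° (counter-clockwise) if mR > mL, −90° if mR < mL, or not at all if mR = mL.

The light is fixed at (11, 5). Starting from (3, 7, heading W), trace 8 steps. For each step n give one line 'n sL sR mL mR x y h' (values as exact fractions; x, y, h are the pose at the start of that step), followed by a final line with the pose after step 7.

n=0: pose=(3,7,W); sL=20/41, sR=4/9; mL=-4/9, mR=98/369; mL+mR=-22/123 → advance -1; mR−mL=262/369 → turn +1·90°
n=1: pose=(4,7,S); sL=40/37, sR=8/13; mL=-8/13, mR=372/481; mL+mR=76/481 → advance +1; mR−mL=668/481 → turn +1·90°
n=2: pose=(4,6,E); sL=1, sR=10/9; mL=-10/9, mR=4/9; mL+mR=-2/3 → advance -1; mR−mL=14/9 → turn +1·90°
n=3: pose=(3,6,N); sL=8/17, sR=40/53; mL=-40/53, mR=84/901; mL+mR=-596/901 → advance -1; mR−mL=764/901 → turn +1·90°
n=4: pose=(3,5,W); sL=20/41, sR=20/41; mL=-20/41, mR=10/41; mL+mR=-10/41 → advance -1; mR−mL=30/41 → turn +1·90°
n=5: pose=(4,5,S); sL=40/37, sR=8/13; mL=-8/13, mR=372/481; mL+mR=76/481 → advance +1; mR−mL=668/481 → turn +1·90°
n=6: pose=(4,4,E); sL=10/9, sR=1; mL=-1, mR=11/18; mL+mR=-7/18 → advance -1; mR−mL=29/18 → turn +1·90°
n=7: pose=(3,4,N); sL=40/81, sR=40/49; mL=-40/49, mR=340/3969; mL+mR=-2900/3969 → advance -1; mR−mL=3580/3969 → turn +1·90°

0 20/41 4/9 -4/9 98/369 3 7 W
1 40/37 8/13 -8/13 372/481 4 7 S
2 1 10/9 -10/9 4/9 4 6 E
3 8/17 40/53 -40/53 84/901 3 6 N
4 20/41 20/41 -20/41 10/41 3 5 W
5 40/37 8/13 -8/13 372/481 4 5 S
6 10/9 1 -1 11/18 4 4 E
7 40/81 40/49 -40/49 340/3969 3 4 N
final 3 3 W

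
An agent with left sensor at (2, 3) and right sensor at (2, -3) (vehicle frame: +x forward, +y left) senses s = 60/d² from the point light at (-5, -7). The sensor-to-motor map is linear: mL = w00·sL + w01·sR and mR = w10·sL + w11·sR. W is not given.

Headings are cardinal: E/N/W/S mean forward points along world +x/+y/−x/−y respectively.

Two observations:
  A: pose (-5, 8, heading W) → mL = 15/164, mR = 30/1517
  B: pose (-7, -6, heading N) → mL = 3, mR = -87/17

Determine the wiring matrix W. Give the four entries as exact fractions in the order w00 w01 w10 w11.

obs A: pose=(-5,8,W) → sL=15/37, sR=15/82, mL=15/164, mR=30/1517
obs B: pose=(-7,-6,N) → sL=30/17, sR=6, mL=3, mR=-87/17
sensor matrix S = [[15/37, 15/82], [30/17, 6]]; det S = 54405/25789
solve [mL_A; mL_B] = S·[w00; w01] and [mR_A; mR_B] = S·[w10; w11]:
  w00 = 0, w01 = 1/2, w10 = 1/2, w11 = -1

0 1/2 1/2 -1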